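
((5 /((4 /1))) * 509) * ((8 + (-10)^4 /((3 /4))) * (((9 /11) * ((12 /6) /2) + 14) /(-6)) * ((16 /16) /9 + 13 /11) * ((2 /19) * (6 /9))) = -1062614786560 /558657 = -1902088.02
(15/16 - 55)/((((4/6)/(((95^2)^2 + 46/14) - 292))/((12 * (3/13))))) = -6657954113835/364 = -18291082730.32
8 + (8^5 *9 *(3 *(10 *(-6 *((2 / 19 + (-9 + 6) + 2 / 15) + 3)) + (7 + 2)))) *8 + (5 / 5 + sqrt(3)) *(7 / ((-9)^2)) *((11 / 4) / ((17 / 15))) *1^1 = -1312494952781 / 34884 + 385 *sqrt(3) / 1836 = -37624553.95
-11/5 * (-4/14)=22/35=0.63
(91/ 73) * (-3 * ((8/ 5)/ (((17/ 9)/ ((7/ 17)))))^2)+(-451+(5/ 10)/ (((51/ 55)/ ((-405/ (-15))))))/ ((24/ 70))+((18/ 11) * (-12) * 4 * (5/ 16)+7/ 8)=-6524374292494/ 5030052225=-1297.08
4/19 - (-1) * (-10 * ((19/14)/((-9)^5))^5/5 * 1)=772205534664765853405587842233/3667976289657637803676318782672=0.21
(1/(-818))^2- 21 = -14051603/669124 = -21.00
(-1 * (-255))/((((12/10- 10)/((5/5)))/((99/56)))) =-11475/224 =-51.23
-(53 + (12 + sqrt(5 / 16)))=-65 - sqrt(5) / 4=-65.56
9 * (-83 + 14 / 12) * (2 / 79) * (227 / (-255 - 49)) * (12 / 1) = 1003113 / 6004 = 167.07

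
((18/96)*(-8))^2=9/4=2.25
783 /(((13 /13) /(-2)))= -1566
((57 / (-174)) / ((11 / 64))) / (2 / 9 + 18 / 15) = -855 / 638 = -1.34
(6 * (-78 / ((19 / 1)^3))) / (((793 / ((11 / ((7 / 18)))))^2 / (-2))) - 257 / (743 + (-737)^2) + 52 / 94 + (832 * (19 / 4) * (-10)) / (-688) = 1036438561514355423533 / 17871247080097929336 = 57.99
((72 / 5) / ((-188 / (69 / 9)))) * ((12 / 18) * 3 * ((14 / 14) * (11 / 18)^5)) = -3704173 / 37004040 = -0.10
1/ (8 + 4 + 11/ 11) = 1/ 13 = 0.08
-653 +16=-637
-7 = -7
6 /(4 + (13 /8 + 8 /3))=144 /199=0.72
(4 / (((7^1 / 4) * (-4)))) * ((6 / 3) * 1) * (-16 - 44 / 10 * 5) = 304 / 7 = 43.43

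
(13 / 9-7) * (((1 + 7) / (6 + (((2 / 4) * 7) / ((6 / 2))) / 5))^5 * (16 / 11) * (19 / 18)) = -29.70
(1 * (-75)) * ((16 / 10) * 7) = -840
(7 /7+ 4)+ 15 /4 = 35 /4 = 8.75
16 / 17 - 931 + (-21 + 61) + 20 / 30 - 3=-892.39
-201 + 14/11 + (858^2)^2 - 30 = 541937434666.27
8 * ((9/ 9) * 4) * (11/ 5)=352/ 5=70.40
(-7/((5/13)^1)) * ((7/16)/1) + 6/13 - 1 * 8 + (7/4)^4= -6.12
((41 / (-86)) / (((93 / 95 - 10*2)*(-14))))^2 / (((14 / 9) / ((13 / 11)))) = 136539225 / 56072077533472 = 0.00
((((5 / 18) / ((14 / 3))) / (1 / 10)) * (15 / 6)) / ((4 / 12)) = 125 / 28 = 4.46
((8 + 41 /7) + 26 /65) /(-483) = -499 /16905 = -0.03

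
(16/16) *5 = 5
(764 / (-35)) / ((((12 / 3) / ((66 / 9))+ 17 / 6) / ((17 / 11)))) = -77928 / 7805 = -9.98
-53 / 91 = -0.58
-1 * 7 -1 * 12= -19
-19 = -19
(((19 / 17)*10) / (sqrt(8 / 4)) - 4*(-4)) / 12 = 95*sqrt(2) / 204 + 4 / 3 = 1.99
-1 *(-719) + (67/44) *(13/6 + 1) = 191089/264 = 723.82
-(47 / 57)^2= -2209 / 3249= -0.68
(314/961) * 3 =942/961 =0.98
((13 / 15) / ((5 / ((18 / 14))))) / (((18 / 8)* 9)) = 52 / 4725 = 0.01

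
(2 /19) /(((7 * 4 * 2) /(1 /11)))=1 /5852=0.00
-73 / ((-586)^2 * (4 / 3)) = -219 / 1373584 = -0.00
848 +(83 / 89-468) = 33903 / 89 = 380.93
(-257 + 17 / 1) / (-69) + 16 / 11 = 1248 / 253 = 4.93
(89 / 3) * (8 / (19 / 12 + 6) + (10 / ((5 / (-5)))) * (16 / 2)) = -639376 / 273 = -2342.04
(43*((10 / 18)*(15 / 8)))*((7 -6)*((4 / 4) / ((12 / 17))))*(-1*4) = -18275 / 72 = -253.82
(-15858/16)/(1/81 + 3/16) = -1284498/259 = -4959.45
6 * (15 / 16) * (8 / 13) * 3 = 135 / 13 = 10.38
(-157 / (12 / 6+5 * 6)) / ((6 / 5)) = -785 / 192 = -4.09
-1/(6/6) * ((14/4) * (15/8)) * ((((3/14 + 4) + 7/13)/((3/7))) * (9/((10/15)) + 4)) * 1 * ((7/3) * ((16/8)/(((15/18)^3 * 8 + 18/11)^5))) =-5713618355315380125/9285925526411165216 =-0.62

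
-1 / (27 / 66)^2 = -484 / 81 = -5.98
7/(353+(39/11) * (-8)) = 0.02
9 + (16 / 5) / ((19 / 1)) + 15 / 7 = 7522 / 665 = 11.31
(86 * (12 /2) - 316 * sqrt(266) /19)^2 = 6456848 /19 - 326112 * sqrt(266) /19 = 59901.17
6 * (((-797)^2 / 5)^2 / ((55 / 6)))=14525657052516 / 1375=10564114220.01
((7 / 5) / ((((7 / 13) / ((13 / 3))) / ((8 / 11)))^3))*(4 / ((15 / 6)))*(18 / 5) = 39541219328 / 24457125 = 1616.76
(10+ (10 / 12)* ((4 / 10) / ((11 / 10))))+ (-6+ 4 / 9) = 470 / 99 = 4.75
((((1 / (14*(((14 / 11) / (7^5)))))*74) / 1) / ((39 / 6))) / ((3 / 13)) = 139601 / 3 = 46533.67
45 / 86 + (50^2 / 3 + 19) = 852.86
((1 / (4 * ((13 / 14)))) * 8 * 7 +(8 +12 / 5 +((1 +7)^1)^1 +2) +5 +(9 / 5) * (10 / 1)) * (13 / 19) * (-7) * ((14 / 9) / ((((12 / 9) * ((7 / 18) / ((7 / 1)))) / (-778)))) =434705166 / 95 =4575843.85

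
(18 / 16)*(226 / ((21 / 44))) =3729 / 7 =532.71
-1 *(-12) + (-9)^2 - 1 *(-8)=101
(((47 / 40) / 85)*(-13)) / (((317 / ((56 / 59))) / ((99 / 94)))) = -9009 / 15897550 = -0.00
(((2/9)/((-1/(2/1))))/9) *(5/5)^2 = -4/81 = -0.05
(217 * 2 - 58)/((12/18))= 564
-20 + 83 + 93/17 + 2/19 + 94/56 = 635381/9044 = 70.25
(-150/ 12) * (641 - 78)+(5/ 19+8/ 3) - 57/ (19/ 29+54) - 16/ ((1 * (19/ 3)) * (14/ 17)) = -8902734569/ 1264830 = -7038.68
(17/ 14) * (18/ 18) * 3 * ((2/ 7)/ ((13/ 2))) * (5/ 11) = 510/ 7007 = 0.07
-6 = -6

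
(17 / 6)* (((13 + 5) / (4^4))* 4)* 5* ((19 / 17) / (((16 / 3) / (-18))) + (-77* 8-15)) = -2529.17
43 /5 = 8.60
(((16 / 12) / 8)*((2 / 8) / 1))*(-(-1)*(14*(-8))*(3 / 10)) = -7 / 5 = -1.40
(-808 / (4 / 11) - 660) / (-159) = 2882 / 159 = 18.13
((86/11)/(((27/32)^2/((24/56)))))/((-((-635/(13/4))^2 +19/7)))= -14882816/120724470603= -0.00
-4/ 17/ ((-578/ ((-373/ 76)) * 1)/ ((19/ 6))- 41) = 1492/ 24157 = 0.06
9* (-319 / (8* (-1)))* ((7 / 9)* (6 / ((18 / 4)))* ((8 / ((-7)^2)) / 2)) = 638 / 21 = 30.38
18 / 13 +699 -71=8182 / 13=629.38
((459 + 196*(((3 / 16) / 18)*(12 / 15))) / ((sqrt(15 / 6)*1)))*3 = 873.99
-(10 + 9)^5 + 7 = -2476092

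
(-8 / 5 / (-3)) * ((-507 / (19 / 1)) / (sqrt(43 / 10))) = -1352 * sqrt(430) / 4085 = -6.86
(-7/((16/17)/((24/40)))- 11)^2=1530169/6400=239.09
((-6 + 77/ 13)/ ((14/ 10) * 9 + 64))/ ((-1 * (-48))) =-5/ 238992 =-0.00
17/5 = 3.40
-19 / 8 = -2.38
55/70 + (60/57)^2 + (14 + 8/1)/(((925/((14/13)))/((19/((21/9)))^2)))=31186501/8682050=3.59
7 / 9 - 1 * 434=-3899 / 9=-433.22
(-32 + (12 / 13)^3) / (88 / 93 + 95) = -6377568 / 19603831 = -0.33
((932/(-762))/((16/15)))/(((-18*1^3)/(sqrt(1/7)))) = 1165*sqrt(7)/128016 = 0.02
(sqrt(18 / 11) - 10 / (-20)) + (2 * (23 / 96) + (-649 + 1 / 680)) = -2643919 / 4080 + 3 * sqrt(22) / 11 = -646.74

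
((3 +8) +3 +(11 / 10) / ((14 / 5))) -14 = 11 / 28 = 0.39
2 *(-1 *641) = -1282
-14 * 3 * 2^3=-336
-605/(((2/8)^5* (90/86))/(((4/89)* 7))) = -186242.72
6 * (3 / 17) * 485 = 8730 / 17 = 513.53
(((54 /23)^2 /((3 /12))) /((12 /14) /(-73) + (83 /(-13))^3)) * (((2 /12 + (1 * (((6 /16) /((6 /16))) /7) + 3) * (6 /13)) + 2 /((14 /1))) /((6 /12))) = -46095572016 /154571863331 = -0.30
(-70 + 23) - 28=-75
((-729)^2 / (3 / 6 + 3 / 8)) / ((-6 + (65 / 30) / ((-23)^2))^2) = 42831066493728 / 2535252727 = 16894.20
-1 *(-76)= 76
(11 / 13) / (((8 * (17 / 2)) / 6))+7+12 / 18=10265 / 1326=7.74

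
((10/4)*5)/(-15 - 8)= -25/46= -0.54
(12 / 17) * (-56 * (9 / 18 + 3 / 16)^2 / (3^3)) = -847 / 1224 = -0.69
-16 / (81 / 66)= -13.04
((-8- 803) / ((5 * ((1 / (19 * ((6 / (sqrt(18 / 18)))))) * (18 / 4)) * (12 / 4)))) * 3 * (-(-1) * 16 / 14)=-493088 / 105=-4696.08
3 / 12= 1 / 4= 0.25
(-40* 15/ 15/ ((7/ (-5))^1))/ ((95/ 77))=440/ 19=23.16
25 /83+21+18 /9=1934 /83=23.30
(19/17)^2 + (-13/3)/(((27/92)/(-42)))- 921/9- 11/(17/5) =4025011/7803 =515.83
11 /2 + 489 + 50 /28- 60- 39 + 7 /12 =33421 /84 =397.87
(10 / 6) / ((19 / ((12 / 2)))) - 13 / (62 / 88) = -10558 / 589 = -17.93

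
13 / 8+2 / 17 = 237 / 136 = 1.74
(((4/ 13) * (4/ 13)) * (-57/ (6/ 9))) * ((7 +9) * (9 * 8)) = -1575936/ 169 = -9325.07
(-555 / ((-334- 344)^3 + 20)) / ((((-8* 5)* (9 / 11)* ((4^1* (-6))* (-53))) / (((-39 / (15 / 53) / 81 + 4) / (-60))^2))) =-50395961 / 802605097950174720000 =-0.00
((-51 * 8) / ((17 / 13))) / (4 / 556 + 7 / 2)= -88.96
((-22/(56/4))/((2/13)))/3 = -143/42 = -3.40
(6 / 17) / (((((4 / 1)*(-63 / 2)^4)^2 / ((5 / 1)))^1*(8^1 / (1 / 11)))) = 0.00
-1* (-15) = 15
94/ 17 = 5.53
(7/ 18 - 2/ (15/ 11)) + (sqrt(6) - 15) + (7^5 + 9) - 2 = sqrt(6) + 1511813/ 90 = 16800.37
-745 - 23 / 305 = -227248 / 305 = -745.08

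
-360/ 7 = -51.43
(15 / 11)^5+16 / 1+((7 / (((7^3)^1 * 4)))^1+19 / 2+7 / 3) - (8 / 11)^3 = 3046328543 / 94697988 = 32.17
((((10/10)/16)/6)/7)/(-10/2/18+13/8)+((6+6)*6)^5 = 5255236288515/2716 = 1934917632.00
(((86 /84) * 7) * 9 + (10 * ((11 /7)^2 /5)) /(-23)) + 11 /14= 73335 /1127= 65.07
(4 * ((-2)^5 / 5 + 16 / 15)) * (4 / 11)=-256 / 33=-7.76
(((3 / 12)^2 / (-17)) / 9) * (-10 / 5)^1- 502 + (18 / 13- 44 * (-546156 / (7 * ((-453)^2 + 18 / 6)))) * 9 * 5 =596407071583 / 1904777784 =313.11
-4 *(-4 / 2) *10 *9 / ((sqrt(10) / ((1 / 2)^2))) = 18 *sqrt(10) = 56.92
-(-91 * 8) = 728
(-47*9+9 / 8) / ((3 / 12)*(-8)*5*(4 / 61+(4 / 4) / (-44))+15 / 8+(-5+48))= -2264625 / 238589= -9.49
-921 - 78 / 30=-4618 / 5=-923.60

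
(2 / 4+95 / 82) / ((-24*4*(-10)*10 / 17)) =289 / 98400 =0.00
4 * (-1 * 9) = -36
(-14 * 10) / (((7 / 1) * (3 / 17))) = -340 / 3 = -113.33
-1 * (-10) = 10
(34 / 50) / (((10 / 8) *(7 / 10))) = 0.78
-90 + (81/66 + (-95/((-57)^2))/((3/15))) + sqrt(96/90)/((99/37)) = -334513/3762 + 148*sqrt(15)/1485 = -88.53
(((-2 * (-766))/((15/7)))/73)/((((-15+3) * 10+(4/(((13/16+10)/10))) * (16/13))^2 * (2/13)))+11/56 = 51983301626471/258360052692000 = 0.20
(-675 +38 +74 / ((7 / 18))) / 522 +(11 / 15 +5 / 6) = 0.71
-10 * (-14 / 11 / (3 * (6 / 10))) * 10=7000 / 99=70.71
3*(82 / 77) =246 / 77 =3.19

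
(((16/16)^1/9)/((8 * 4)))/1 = 0.00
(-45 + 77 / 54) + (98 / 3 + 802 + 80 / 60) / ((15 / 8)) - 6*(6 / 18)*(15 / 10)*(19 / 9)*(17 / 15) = 106681 / 270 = 395.11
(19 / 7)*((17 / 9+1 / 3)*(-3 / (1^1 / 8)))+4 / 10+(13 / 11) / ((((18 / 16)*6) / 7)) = -1487902 / 10395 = -143.14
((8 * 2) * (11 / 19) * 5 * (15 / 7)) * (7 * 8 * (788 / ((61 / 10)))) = 717970.66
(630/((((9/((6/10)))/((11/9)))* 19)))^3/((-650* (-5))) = 0.01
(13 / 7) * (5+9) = 26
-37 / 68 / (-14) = 37 / 952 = 0.04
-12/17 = -0.71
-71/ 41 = -1.73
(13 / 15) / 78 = 0.01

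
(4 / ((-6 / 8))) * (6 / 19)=-32 / 19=-1.68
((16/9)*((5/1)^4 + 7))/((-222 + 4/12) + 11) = -16/3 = -5.33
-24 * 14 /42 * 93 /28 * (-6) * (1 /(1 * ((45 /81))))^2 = 90396 /175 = 516.55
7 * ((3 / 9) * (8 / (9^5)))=0.00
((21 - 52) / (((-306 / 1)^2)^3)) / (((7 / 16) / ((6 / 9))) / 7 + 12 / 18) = -31 / 624281098603878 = -0.00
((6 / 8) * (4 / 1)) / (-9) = -1 / 3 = -0.33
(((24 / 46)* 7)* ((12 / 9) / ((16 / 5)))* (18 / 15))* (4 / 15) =56 / 115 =0.49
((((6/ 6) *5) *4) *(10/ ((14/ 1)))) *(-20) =-285.71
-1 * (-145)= 145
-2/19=-0.11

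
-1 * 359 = -359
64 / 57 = 1.12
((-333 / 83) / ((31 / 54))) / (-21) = 0.33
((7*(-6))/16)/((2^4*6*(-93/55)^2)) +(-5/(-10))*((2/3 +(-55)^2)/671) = 3335422423/1485690624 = 2.25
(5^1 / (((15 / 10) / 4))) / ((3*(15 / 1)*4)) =2 / 27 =0.07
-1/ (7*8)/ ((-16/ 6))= 3/ 448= 0.01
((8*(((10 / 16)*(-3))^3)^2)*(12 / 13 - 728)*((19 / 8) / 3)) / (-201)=56822765625 / 57081856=995.46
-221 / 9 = -24.56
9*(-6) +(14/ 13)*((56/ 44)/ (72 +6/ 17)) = -4747364/ 87945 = -53.98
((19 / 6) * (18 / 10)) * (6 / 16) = 171 / 80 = 2.14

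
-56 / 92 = -14 / 23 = -0.61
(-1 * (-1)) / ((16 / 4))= 1 / 4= 0.25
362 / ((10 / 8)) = 1448 / 5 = 289.60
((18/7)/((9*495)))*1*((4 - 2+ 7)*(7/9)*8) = 16/495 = 0.03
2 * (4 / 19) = 0.42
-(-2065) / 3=2065 / 3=688.33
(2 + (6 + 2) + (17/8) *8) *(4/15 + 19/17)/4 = 9.34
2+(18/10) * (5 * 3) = 29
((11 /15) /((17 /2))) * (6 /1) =44 /85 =0.52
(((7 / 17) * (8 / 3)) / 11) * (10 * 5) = 2800 / 561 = 4.99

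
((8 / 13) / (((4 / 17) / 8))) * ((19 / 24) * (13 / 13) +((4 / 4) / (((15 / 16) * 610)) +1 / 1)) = 2231726 / 59475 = 37.52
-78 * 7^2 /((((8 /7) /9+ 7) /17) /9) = -36840258 /449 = -82049.57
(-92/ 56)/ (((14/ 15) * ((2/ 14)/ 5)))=-1725/ 28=-61.61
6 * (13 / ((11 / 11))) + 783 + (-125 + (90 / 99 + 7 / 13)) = 105455 / 143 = 737.45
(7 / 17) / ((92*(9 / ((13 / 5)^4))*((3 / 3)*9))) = 199927 / 79177500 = 0.00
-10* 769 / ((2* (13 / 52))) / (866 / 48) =-369120 / 433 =-852.47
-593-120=-713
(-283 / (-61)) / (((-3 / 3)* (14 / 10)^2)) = -7075 / 2989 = -2.37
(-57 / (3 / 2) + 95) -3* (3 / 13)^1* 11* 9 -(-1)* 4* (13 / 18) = -8.65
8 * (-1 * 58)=-464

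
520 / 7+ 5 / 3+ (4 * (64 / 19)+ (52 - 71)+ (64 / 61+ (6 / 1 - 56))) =21.48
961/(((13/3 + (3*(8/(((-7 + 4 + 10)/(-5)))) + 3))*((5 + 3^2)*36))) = -961/4944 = -0.19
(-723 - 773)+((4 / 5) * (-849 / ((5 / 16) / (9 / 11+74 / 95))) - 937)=-154248909 / 26125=-5904.26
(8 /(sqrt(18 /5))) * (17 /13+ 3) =224 * sqrt(10) /39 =18.16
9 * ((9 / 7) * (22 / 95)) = 1782 / 665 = 2.68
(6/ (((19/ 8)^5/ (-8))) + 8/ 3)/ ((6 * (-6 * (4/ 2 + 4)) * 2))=-1886275/ 401128038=-0.00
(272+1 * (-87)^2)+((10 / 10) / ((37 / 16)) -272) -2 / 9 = 2520547 / 333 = 7569.21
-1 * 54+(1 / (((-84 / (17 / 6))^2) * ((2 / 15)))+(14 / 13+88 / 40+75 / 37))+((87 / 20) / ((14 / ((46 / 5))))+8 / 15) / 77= -1089612554561 / 22399977600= -48.64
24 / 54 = 4 / 9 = 0.44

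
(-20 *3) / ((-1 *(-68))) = -15 / 17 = -0.88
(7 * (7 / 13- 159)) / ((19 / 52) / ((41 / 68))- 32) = 591220 / 16733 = 35.33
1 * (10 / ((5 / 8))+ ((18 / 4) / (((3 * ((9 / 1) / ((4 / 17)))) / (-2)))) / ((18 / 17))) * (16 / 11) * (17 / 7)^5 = 9768616160 / 4991679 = 1956.98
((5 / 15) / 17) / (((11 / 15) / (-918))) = -24.55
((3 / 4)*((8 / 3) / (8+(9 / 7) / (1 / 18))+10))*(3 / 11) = 4947 / 2398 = 2.06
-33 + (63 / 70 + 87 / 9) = -673 / 30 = -22.43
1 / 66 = 0.02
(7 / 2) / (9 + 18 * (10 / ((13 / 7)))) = 91 / 2754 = 0.03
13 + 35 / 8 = 139 / 8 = 17.38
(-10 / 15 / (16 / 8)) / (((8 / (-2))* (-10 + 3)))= -1 / 84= -0.01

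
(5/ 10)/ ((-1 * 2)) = -1/ 4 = -0.25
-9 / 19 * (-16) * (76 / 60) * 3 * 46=6624 / 5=1324.80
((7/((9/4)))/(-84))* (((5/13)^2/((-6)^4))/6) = -25/35481888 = -0.00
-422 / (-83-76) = 422 / 159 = 2.65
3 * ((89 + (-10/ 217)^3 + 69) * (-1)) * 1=-4843477362/ 10218313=-474.00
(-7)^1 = -7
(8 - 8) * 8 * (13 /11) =0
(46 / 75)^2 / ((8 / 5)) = 529 / 2250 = 0.24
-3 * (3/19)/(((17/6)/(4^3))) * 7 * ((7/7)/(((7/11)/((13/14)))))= -247104/2261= -109.29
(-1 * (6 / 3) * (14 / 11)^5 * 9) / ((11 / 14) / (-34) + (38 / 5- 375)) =2560042240 / 15648198313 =0.16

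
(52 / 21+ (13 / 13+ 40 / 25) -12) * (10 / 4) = -17.31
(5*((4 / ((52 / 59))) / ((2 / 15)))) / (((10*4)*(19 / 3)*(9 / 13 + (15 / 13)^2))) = 3835 / 11552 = 0.33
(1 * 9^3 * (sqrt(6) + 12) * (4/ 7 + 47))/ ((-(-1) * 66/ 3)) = 242757 * sqrt(6)/ 154 + 1456542/ 77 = 22777.37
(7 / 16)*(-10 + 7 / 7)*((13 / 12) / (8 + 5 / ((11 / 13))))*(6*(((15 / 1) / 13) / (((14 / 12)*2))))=-495 / 544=-0.91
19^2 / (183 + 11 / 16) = 5776 / 2939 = 1.97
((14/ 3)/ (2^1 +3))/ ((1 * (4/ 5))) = 7/ 6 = 1.17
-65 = -65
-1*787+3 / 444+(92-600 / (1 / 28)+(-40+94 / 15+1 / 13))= -505876829 / 28860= -17528.65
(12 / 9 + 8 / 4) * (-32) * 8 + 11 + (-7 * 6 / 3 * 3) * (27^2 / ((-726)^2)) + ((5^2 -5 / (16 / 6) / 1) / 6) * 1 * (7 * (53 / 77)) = -823.82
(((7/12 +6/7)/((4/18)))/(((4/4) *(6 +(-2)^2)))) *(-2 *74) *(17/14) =-228327/1960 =-116.49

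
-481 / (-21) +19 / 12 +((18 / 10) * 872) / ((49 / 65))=1238687 / 588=2106.61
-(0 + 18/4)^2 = -81/4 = -20.25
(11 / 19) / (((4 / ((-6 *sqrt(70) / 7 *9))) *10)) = -297 *sqrt(70) / 2660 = -0.93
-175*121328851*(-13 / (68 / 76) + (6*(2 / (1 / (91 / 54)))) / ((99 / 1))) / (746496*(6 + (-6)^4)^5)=13431784732925 / 123343114790412287705088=0.00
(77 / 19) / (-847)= -1 / 209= -0.00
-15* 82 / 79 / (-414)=205 / 5451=0.04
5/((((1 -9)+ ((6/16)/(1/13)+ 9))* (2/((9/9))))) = 20/47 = 0.43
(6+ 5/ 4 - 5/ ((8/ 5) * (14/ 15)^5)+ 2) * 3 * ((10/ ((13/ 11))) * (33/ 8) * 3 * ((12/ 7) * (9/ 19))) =9180175698045/ 7439181568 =1234.03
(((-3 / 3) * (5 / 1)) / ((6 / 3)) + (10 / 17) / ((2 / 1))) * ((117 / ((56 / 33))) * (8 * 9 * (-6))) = 7818525 / 119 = 65701.89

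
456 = 456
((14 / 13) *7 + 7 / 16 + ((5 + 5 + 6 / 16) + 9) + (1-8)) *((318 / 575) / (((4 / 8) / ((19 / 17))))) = 25.16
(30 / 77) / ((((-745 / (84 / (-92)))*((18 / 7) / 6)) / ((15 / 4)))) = 315 / 75394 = 0.00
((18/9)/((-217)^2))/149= 2/7016261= 0.00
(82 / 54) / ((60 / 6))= 41 / 270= 0.15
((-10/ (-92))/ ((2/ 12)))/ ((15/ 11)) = 11/ 23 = 0.48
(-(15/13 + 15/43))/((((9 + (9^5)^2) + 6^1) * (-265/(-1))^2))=-7/1140636870900020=-0.00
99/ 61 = 1.62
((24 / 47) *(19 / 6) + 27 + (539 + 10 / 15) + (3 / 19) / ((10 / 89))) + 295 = 23165017 / 26790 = 864.69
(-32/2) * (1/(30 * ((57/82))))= -656/855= -0.77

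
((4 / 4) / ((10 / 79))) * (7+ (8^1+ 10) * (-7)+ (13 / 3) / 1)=-13588 / 15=-905.87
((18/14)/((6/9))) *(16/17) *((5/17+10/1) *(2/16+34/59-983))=-312960375/17051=-18354.37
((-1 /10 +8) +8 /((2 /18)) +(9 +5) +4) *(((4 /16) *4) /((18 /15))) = 979 /12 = 81.58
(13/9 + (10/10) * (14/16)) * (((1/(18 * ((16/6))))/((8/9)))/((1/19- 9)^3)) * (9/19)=-180861/5030912000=-0.00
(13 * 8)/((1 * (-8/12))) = -156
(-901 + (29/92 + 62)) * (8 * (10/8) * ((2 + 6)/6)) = -771590/69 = -11182.46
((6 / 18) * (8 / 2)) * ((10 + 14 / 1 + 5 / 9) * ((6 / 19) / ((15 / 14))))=24752 / 2565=9.65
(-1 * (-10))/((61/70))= 700/61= 11.48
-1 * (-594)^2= -352836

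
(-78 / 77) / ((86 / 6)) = -234 / 3311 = -0.07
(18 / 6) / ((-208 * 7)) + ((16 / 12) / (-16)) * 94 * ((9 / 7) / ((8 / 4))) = -7335 / 1456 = -5.04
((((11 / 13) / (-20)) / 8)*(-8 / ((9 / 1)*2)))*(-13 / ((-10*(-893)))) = -11 / 3214800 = -0.00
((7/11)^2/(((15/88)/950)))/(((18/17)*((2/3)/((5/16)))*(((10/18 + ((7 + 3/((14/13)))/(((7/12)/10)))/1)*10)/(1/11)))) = 775523/14369960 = 0.05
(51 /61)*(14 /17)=42 /61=0.69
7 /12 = 0.58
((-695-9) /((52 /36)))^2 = 40144896 /169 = 237543.76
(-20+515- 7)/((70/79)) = 550.74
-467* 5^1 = -2335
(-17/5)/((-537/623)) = 3.94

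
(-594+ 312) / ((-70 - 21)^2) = -282 / 8281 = -0.03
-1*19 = -19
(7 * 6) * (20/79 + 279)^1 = 926562/79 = 11728.63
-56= -56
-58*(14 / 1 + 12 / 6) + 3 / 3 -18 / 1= -945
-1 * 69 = -69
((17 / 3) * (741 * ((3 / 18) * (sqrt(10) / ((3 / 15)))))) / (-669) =-16.54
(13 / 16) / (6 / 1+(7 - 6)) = 13 / 112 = 0.12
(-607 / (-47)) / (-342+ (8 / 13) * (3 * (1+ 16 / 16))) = -7891 / 206706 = -0.04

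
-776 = -776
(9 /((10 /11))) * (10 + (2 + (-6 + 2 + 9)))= 1683 /10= 168.30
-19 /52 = -0.37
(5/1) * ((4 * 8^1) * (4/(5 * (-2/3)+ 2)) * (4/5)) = -384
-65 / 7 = -9.29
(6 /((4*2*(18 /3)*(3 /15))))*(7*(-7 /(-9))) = 245 /72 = 3.40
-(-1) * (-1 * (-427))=427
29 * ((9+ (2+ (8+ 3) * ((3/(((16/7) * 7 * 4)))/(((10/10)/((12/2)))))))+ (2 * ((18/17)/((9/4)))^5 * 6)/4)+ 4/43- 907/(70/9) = 20117850989527/68380313120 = 294.21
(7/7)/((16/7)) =7/16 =0.44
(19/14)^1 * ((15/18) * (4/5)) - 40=-821/21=-39.10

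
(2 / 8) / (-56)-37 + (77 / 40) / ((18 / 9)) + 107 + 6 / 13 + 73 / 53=56175937 / 771680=72.80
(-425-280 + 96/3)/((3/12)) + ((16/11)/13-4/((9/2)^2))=-31182428/11583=-2692.09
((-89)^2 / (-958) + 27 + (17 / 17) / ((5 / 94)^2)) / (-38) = -8913513 / 910100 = -9.79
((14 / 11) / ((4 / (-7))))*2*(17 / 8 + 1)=-13.92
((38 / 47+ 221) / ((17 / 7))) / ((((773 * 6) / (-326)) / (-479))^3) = 11577697611569615225 / 3321450393147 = 3485735.52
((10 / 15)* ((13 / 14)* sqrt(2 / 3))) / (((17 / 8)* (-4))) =-26* sqrt(6) / 1071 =-0.06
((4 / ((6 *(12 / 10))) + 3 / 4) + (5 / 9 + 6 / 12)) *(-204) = -1445 / 3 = -481.67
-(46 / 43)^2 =-2116 / 1849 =-1.14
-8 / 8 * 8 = -8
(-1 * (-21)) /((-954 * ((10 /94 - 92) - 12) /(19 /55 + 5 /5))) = 12173 /42701835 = 0.00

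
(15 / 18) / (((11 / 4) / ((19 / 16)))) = 95 / 264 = 0.36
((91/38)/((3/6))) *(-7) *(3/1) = -1911/19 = -100.58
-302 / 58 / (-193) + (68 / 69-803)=-309721964 / 386193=-801.99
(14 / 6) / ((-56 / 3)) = -1 / 8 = -0.12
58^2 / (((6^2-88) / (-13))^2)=841 / 4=210.25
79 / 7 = 11.29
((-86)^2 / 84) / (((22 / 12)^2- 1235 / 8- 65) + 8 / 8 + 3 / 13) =-576888 / 1407259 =-0.41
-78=-78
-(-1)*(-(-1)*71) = 71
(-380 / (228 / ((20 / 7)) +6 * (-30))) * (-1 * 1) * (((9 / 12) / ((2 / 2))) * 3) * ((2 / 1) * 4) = -11400 / 167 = -68.26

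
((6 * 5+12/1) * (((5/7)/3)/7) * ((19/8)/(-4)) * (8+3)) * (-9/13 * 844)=1984455/364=5451.80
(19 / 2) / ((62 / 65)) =1235 / 124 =9.96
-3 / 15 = -1 / 5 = -0.20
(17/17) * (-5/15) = -0.33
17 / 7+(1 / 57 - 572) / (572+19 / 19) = 327016 / 228627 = 1.43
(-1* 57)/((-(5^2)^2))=57/625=0.09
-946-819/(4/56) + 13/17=-210991/17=-12411.24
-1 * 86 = -86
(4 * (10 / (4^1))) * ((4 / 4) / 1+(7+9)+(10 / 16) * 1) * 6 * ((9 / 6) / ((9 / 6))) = 2115 / 2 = 1057.50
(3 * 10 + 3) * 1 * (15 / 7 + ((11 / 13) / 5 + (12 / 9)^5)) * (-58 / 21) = -460352728 / 773955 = -594.81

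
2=2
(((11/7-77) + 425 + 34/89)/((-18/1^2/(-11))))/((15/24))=9592924/28035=342.18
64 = 64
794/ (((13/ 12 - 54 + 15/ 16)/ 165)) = -1257696/ 499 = -2520.43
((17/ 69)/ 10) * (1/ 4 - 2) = -119/ 2760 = -0.04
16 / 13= 1.23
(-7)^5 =-16807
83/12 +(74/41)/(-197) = 669503/96924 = 6.91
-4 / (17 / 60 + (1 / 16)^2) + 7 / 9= -130519 / 9927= -13.15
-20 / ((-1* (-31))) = -20 / 31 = -0.65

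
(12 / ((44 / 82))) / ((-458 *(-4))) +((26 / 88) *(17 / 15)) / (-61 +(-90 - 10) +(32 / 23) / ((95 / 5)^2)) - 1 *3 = -11616606526 / 3885318195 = -2.99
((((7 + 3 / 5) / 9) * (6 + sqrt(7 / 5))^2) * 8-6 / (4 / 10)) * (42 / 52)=4256 * sqrt(35) / 325 + 374311 / 1950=269.43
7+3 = 10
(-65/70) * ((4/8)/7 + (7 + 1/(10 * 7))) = -1612/245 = -6.58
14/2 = 7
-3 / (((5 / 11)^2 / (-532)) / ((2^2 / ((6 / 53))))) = 6823432 / 25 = 272937.28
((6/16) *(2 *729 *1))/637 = 2187/2548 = 0.86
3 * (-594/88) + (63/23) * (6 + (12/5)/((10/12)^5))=12.54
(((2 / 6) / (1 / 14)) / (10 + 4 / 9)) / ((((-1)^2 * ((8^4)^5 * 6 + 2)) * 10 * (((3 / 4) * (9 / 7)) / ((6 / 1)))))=98 / 2438428982243481354945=0.00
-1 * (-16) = 16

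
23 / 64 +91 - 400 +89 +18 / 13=-181589 / 832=-218.26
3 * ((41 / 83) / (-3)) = -41 / 83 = -0.49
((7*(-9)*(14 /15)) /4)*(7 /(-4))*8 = 1029 /5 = 205.80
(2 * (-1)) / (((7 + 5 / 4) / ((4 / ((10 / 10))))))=-0.97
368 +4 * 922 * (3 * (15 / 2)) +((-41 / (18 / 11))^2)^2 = 50121506449 / 104976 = 477456.81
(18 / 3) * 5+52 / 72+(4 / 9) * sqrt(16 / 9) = 1691 / 54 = 31.31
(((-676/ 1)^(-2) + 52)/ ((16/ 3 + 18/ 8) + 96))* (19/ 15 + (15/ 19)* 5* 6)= 12998225891/ 1037730980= 12.53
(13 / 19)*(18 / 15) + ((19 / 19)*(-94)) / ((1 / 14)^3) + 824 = -24425562 / 95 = -257111.18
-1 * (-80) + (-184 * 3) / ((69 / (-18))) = 224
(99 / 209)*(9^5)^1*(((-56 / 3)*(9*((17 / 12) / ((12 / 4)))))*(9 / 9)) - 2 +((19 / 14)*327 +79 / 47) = -27736384569 / 12502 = -2218555.80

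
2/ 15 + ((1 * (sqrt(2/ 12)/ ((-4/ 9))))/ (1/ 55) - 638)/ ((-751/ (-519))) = -4965328/ 11265 - 85635 * sqrt(6)/ 6008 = -475.69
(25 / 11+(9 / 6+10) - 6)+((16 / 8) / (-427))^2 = 7.77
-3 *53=-159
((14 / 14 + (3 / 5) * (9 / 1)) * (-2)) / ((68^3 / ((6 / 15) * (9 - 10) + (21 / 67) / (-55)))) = 299 / 18104405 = 0.00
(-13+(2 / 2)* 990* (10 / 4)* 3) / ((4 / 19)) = 35207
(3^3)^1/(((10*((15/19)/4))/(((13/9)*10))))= 988/5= 197.60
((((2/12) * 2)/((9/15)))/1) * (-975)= -1625/3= -541.67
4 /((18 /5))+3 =37 /9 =4.11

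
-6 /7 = -0.86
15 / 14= 1.07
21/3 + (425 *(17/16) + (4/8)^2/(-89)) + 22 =684317/1424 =480.56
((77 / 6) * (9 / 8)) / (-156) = -77 / 832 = -0.09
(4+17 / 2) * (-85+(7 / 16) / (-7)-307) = -156825 / 32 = -4900.78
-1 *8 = -8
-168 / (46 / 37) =-3108 / 23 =-135.13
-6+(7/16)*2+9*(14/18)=15/8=1.88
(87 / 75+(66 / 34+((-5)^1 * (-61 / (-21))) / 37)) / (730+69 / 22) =154946 / 41938575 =0.00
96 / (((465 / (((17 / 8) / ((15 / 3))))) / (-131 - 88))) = -14892 / 775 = -19.22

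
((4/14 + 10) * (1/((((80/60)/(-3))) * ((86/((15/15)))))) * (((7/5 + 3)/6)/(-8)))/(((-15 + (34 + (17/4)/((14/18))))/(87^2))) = 2247993/294550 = 7.63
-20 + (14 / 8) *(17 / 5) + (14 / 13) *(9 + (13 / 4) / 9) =-9287 / 2340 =-3.97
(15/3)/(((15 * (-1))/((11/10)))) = -11/30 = -0.37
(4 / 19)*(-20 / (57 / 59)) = -4720 / 1083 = -4.36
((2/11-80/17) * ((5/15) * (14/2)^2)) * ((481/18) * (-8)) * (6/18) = 8861944/1683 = 5265.56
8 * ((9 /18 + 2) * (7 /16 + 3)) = 275 /4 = 68.75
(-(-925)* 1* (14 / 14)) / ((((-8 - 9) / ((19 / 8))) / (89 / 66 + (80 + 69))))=-19429.23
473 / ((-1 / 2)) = -946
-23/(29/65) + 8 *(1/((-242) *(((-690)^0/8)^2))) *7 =-232863/3509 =-66.36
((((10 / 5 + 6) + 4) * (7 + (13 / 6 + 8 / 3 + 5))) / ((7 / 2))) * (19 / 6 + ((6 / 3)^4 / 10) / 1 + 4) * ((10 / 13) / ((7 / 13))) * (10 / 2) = 531260 / 147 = 3614.01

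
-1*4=-4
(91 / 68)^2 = 8281 / 4624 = 1.79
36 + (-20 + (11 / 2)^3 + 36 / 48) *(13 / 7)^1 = 17317 / 56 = 309.23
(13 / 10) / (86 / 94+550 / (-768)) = 6.54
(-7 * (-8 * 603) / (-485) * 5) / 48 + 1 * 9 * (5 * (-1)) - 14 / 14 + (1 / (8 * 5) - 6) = -229803 / 3880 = -59.23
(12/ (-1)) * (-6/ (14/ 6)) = 216/ 7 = 30.86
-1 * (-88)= 88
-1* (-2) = 2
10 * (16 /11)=160 /11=14.55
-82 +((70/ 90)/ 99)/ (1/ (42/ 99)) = -2410948/ 29403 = -82.00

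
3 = 3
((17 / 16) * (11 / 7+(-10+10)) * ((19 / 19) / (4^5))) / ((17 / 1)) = 11 / 114688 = 0.00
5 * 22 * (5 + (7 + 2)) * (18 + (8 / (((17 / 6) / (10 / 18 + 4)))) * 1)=2423960 / 51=47528.63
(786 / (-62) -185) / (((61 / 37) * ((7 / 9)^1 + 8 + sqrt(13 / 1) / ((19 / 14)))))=-58196555856 / 3870145183 + 4885253856 * sqrt(13) / 3870145183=-10.49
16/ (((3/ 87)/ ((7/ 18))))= 1624/ 9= 180.44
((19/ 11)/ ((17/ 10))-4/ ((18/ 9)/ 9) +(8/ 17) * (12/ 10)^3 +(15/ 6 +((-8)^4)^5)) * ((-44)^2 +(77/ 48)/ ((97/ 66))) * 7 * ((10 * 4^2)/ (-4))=-51558297180268162611903952761/ 82450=-625328043423507126887858.70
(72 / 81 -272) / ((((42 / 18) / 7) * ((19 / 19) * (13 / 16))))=-39040 / 39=-1001.03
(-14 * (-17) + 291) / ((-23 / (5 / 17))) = -115 / 17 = -6.76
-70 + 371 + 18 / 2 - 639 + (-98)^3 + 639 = -940882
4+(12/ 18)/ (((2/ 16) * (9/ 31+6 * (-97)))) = 215900/ 54099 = 3.99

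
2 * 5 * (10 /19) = 100 /19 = 5.26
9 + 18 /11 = 117 /11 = 10.64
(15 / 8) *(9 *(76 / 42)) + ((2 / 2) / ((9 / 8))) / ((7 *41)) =315527 / 10332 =30.54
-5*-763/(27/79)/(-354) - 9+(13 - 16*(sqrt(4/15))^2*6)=-2539189/47790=-53.13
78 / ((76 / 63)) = 64.66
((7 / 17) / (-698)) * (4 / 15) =-14 / 88995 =-0.00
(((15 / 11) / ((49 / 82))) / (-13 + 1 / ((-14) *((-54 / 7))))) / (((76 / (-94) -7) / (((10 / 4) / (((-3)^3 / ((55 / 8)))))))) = -722625 / 50460298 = -0.01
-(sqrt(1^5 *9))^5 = -243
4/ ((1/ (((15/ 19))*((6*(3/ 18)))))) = 60/ 19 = 3.16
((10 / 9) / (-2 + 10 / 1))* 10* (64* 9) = 800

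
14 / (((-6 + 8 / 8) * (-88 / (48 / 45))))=28 / 825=0.03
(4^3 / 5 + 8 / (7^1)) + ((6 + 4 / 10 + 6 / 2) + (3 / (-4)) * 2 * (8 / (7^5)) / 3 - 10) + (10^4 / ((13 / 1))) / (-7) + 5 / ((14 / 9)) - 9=-223588843 / 2184910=-102.33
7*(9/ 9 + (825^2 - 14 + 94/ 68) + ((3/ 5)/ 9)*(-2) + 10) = 2429824999/ 510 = 4764362.74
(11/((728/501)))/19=5511/13832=0.40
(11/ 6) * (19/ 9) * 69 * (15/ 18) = 24035/ 108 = 222.55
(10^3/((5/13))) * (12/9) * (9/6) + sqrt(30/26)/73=sqrt(195)/949 + 5200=5200.01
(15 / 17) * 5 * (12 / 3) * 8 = 2400 / 17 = 141.18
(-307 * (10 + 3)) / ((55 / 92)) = -367172 / 55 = -6675.85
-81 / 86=-0.94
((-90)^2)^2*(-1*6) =-393660000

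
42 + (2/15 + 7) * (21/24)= 5789/120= 48.24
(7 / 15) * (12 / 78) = 14 / 195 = 0.07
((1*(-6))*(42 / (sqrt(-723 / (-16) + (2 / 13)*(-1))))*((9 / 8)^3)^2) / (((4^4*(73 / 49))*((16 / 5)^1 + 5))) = -8202791835*sqrt(121771) / 117589120385024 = -0.02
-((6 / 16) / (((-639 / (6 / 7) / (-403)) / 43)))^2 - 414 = -1936481857 / 3952144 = -489.98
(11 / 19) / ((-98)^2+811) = 11 / 197885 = 0.00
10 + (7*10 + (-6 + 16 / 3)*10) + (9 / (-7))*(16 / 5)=7268 / 105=69.22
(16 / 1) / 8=2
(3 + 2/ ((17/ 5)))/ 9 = 61/ 153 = 0.40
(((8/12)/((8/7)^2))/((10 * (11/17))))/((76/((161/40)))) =134113/32102400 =0.00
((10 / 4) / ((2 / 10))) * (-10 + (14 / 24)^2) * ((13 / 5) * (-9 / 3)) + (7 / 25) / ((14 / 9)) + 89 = 2474407 / 2400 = 1031.00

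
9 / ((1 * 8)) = 9 / 8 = 1.12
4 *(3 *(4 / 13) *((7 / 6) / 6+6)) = 892 / 39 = 22.87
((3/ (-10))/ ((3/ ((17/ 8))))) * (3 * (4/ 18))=-0.14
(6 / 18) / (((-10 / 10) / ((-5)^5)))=3125 / 3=1041.67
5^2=25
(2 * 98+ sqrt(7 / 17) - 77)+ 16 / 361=119.69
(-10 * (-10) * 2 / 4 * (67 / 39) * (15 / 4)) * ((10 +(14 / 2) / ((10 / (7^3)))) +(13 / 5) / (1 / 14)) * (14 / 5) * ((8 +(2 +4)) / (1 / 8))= 376231800 / 13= 28940907.69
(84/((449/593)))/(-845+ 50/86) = -1070958/8151595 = -0.13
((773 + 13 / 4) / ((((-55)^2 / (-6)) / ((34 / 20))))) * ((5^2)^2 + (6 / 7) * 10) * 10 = -28092177 / 1694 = -16583.34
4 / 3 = 1.33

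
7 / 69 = 0.10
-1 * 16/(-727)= 16/727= 0.02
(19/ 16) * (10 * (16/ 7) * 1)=190/ 7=27.14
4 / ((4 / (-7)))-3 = -10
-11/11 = -1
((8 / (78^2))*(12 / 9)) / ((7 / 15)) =40 / 10647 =0.00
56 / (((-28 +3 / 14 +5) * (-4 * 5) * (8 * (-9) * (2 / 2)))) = -49 / 28710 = -0.00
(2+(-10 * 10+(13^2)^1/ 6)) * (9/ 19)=-1257/ 38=-33.08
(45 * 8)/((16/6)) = 135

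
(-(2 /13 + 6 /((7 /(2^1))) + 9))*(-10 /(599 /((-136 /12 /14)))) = -168130 /1144689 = -0.15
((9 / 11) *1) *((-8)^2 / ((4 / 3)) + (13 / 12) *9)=189 / 4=47.25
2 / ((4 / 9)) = 9 / 2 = 4.50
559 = 559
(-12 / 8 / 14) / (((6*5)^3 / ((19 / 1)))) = -19 / 252000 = -0.00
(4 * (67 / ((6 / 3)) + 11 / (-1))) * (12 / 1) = 1080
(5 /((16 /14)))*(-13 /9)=-455 /72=-6.32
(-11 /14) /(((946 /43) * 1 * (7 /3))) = -3 /196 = -0.02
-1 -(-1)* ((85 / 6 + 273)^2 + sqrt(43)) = sqrt(43) + 2968693 / 36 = 82470.25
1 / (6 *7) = 1 / 42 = 0.02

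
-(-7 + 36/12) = 4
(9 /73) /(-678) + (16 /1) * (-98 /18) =-12934459 /148482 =-87.11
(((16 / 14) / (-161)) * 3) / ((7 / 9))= -216 / 7889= -0.03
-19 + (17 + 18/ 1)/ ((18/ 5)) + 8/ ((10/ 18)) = 461/ 90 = 5.12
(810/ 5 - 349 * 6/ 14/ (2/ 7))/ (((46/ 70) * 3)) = -8435/ 46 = -183.37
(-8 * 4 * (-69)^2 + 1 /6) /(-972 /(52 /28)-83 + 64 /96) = 11883443 /47246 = 251.52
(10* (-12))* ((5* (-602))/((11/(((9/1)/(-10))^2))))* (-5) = -1462860/11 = -132987.27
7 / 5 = 1.40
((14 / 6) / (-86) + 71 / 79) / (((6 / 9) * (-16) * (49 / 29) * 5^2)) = -103037 / 53264960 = -0.00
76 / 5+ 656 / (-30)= -20 / 3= -6.67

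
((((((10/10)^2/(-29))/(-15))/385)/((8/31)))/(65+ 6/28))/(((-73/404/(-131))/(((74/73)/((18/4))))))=60703828/1047637302525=0.00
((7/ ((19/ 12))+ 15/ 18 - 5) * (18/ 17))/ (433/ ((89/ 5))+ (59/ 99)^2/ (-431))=32708220633/ 2953883548838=0.01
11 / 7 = 1.57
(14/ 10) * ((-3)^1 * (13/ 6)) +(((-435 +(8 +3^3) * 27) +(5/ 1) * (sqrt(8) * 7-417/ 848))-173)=70 * sqrt(2) +1379871/ 4240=424.44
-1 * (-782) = 782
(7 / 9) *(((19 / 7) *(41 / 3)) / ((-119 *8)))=-779 / 25704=-0.03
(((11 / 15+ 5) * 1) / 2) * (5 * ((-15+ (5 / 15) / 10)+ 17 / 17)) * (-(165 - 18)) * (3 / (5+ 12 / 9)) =2648499 / 190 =13939.47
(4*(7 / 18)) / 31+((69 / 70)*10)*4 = 77102 / 1953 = 39.48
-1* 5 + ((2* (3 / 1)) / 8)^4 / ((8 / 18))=-4391 / 1024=-4.29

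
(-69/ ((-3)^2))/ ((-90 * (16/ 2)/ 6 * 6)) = 23/ 2160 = 0.01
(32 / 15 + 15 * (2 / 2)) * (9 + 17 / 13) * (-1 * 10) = -68876 / 39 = -1766.05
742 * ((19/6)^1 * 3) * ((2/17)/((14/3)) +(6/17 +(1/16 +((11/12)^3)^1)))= 250744007/29376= 8535.68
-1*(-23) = 23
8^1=8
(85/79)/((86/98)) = 4165/3397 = 1.23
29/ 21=1.38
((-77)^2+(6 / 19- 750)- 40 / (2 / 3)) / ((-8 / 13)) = -1264471 / 152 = -8318.89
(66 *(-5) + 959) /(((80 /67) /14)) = 295001 /40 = 7375.02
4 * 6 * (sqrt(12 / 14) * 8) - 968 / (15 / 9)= -2904 / 5 + 192 * sqrt(42) / 7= -403.04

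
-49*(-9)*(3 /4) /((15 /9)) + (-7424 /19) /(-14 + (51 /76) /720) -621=-2015362893 /5106860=-394.64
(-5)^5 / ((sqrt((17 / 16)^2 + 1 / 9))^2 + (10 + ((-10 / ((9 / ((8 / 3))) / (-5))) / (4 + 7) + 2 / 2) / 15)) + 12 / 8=-7089007659 / 25994894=-272.71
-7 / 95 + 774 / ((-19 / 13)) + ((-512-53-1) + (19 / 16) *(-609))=-1818.84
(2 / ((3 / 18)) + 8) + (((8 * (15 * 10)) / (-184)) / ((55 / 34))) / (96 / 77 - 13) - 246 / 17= 415598 / 70771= 5.87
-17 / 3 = -5.67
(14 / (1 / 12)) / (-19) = -168 / 19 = -8.84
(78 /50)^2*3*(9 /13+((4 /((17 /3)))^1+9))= 806598 /10625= 75.92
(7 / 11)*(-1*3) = -21 / 11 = -1.91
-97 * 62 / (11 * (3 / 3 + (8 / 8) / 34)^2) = -6952184 / 13475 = -515.93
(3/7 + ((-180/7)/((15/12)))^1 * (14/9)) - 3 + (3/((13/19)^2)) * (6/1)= 4588/1183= 3.88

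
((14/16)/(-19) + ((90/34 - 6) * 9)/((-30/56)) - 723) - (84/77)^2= -1044151939/1563320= -667.91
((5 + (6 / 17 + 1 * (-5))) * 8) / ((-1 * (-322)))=24 / 2737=0.01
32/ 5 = 6.40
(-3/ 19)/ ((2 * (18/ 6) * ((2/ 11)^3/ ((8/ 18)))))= -1331/ 684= -1.95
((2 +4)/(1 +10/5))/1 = 2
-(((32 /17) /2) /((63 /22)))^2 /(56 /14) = -30976 /1147041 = -0.03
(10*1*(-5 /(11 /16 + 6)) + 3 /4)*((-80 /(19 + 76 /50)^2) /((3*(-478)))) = -17993750 /20190062511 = -0.00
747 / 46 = 16.24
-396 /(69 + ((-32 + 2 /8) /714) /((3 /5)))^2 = -2642782464 /31705233659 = -0.08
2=2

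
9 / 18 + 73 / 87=233 / 174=1.34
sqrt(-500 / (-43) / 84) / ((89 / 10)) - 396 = -395.96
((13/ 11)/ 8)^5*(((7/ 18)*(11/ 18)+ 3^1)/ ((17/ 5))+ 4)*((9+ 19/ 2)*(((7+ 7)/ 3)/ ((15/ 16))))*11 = 2623089622699/ 7432024596480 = 0.35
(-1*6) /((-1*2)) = 3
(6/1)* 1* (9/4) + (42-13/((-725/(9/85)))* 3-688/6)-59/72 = -266133103/4437000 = -59.98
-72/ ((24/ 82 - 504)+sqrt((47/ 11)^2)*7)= 32472/ 213683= 0.15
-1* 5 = -5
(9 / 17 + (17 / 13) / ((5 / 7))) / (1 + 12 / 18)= 7824 / 5525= 1.42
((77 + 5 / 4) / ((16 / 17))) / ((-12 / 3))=-5321 / 256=-20.79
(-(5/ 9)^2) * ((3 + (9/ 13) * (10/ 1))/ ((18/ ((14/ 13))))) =-7525/ 41067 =-0.18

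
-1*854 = -854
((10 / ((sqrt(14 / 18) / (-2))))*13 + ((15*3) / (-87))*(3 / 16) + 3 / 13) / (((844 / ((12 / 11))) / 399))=965979 / 14000272 - 133380*sqrt(7) / 2321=-151.97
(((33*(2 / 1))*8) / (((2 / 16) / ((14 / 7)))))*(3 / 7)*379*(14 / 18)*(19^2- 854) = -526161152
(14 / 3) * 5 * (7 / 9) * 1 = 490 / 27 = 18.15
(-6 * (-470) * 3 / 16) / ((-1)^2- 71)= -423 / 56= -7.55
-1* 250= -250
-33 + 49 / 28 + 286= 1019 / 4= 254.75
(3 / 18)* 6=1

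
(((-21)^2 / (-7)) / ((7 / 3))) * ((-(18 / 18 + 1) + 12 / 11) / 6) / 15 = 0.27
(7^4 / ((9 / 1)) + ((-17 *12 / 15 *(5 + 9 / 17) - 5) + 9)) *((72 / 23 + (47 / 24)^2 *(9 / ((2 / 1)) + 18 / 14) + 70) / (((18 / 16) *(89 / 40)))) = 17288112335 / 2321298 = 7447.61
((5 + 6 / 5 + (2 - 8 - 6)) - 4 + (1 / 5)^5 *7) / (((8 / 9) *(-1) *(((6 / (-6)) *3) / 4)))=-45927 / 3125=-14.70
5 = 5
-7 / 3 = -2.33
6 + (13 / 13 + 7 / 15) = 112 / 15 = 7.47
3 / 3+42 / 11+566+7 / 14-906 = -7363 / 22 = -334.68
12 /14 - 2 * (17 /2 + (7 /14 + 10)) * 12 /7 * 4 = -259.71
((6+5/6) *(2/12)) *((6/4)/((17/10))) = 205/204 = 1.00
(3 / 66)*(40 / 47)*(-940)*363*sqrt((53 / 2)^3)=-174900*sqrt(106)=-1800705.71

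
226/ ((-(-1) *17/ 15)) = 199.41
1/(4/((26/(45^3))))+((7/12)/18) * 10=118151/364500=0.32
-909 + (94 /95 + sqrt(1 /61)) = -86261 /95 + sqrt(61) /61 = -907.88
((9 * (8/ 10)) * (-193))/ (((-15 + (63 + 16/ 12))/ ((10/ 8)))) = -5211/ 148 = -35.21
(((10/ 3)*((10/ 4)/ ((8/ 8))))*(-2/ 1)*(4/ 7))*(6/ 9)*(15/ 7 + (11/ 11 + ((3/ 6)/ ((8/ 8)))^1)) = -3400/ 147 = -23.13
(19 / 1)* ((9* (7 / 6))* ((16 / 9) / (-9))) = -1064 / 27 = -39.41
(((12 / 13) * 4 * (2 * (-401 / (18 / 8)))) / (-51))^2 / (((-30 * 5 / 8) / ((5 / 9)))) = -10538254336 / 534076335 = -19.73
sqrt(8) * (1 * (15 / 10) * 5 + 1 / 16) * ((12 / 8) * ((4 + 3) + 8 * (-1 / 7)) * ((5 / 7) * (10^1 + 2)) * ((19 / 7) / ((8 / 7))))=4241655 * sqrt(2) / 1568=3825.64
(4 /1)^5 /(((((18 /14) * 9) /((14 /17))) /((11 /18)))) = 551936 /12393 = 44.54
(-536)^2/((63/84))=1149184/3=383061.33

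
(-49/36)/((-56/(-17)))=-119/288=-0.41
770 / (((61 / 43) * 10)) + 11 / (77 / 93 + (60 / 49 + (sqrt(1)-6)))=41415605 / 819352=50.55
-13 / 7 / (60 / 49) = -91 / 60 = -1.52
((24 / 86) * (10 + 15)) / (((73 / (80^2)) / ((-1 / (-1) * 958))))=1839360000 / 3139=585970.05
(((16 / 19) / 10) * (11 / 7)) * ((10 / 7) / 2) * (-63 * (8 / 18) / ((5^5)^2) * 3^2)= -3168 / 1298828125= -0.00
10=10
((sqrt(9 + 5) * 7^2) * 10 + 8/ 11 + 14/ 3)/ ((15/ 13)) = 2314/ 495 + 1274 * sqrt(14)/ 3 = 1593.63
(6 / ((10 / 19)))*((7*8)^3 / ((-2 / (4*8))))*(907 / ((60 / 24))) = -11621339627.52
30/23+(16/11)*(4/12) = 1358/759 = 1.79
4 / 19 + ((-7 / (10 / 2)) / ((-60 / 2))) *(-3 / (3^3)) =5267 / 25650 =0.21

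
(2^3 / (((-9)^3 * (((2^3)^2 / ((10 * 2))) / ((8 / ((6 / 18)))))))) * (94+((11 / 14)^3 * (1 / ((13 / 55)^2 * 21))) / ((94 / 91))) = -4748098255 / 611114868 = -7.77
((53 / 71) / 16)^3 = 148877 / 1466003456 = 0.00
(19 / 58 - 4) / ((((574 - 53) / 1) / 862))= -6.08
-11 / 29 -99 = -2882 / 29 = -99.38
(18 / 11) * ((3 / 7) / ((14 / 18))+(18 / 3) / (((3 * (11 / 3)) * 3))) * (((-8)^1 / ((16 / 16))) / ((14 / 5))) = -142200 / 41503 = -3.43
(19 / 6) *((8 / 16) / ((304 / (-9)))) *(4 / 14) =-3 / 224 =-0.01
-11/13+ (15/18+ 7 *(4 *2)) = 4367/78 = 55.99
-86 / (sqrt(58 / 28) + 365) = -439460 / 1865121 + 86*sqrt(406) / 1865121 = -0.23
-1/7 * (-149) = 149/7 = 21.29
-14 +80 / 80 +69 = 56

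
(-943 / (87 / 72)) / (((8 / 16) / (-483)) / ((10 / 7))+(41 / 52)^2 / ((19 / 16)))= -100286465760 / 67180501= -1492.79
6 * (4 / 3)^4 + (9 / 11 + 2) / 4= 23365 / 1188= 19.67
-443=-443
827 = 827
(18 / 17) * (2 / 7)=36 / 119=0.30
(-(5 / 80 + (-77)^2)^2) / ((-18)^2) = -8999368225 / 82944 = -108499.33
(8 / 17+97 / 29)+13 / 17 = 4.58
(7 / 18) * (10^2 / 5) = 70 / 9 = 7.78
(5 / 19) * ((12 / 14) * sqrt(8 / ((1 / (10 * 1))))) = 120 * sqrt(5) / 133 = 2.02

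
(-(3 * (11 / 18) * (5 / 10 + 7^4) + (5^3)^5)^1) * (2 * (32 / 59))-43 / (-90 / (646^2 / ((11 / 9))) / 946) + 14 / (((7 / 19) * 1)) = -9720100977914 / 295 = -32949494840.39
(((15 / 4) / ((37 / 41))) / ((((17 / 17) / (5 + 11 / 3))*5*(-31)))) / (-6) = 0.04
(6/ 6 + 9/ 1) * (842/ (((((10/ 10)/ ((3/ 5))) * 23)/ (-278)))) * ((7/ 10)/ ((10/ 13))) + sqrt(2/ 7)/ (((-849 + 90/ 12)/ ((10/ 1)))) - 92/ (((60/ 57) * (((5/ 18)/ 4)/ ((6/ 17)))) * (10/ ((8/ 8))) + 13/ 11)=-1173627823062/ 21109975 - 20 * sqrt(14)/ 11781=-55595.90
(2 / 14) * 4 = 4 / 7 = 0.57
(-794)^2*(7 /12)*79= 87157777 /3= 29052592.33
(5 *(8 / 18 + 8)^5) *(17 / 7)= 215519656960 / 413343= 521406.33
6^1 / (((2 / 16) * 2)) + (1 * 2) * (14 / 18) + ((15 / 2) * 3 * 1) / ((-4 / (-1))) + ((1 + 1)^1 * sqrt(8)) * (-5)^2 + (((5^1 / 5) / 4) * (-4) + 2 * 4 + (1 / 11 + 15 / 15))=180.69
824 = 824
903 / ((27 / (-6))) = -200.67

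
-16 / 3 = -5.33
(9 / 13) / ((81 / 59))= 59 / 117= 0.50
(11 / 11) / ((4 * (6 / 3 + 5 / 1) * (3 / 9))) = 3 / 28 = 0.11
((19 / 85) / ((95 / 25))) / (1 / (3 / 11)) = 3 / 187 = 0.02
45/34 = 1.32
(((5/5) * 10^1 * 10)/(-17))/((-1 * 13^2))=100/2873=0.03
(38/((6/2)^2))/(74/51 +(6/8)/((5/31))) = 12920/18669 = 0.69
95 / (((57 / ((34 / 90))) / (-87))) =-493 / 9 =-54.78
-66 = -66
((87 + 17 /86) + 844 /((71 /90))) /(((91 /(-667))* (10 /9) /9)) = -381700160703 /5556460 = -68694.85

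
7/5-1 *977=-4878/5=-975.60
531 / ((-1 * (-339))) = 177 / 113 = 1.57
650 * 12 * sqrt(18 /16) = 5850 * sqrt(2) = 8273.15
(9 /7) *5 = 45 /7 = 6.43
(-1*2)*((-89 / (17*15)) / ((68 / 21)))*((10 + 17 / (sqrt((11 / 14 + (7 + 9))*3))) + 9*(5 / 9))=623*sqrt(9870) / 119850 + 1869 / 578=3.75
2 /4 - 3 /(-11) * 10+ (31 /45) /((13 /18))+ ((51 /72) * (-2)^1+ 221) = 1919899 /8580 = 223.76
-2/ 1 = -2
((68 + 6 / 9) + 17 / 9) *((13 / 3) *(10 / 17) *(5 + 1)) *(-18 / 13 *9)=-228600 / 17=-13447.06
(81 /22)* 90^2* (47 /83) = 15418350 /913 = 16887.57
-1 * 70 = -70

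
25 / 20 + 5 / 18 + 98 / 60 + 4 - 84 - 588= -119671 / 180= -664.84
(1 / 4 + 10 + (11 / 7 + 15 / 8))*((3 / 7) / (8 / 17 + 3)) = 663 / 392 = 1.69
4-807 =-803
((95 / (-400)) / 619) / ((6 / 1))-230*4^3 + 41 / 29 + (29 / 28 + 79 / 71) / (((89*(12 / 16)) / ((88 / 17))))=-31788140804118437 / 2159752305760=-14718.42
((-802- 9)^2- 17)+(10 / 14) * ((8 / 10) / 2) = 4603930 / 7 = 657704.29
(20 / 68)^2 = 25 / 289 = 0.09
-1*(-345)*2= 690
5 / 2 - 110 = -215 / 2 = -107.50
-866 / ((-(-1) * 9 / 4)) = -384.89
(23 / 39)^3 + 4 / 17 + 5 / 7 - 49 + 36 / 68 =-334001072 / 7058961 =-47.32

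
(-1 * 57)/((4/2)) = -57/2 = -28.50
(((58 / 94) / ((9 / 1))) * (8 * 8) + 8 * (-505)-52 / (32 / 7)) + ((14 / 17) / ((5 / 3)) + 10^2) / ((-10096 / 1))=-91816674976 / 22687605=-4047.00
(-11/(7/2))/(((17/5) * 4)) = -55/238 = -0.23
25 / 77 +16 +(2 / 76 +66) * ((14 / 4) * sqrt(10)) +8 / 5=6901 / 385 +17563 * sqrt(10) / 76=748.70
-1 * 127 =-127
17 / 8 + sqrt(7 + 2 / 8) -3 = -7 / 8 + sqrt(29) / 2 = 1.82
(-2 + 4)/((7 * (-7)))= -2/49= -0.04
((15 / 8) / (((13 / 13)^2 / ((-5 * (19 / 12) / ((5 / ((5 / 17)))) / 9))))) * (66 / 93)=-0.07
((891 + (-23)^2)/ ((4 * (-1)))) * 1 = -355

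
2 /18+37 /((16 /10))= 23.24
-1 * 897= -897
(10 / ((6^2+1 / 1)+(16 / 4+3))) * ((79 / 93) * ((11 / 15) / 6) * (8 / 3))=158 / 2511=0.06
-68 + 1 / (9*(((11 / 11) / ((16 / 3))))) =-1820 / 27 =-67.41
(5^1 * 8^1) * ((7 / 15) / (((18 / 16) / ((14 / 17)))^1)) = 6272 / 459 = 13.66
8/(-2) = -4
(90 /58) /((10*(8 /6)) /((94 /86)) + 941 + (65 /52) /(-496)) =12588480 /7732875491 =0.00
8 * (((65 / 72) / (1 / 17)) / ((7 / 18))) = 2210 / 7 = 315.71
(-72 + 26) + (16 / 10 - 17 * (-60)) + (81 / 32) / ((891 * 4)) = 6868229 / 7040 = 975.60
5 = 5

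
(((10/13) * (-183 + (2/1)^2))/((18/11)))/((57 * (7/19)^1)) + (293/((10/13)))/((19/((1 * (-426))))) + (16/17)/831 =-9391351202216/1099151235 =-8544.18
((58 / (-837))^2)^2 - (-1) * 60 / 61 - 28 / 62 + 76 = 2291262380646238 / 29938612349421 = 76.53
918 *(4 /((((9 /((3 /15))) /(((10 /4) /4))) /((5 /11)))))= 255 /11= 23.18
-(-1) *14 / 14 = 1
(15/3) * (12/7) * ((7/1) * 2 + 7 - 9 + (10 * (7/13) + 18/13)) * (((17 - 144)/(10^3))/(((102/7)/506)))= -3919982/5525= -709.50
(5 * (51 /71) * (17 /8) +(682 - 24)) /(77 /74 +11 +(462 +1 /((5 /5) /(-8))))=1.43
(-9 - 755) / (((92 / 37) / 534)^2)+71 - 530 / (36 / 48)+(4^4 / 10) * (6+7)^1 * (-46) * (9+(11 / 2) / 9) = -842343610064 / 23805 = -35385154.80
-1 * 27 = -27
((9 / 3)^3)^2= 729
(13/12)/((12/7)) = 0.63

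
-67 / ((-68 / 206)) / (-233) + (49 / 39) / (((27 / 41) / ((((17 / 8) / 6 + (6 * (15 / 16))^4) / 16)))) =97214284093411 / 820038795264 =118.55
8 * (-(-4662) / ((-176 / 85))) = -198135 / 11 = -18012.27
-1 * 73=-73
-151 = -151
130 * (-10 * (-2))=2600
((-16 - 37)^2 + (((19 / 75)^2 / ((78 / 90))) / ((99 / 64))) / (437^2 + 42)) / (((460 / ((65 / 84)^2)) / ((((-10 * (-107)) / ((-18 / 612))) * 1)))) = -6123447285226619413 / 46033207854480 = -133022.39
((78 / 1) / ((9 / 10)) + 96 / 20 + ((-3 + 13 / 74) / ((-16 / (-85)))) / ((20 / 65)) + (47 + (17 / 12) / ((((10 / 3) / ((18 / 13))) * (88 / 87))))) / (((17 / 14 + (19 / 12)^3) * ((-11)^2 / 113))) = 1305876833289 / 80283739822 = 16.27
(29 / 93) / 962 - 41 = -3668077 / 89466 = -41.00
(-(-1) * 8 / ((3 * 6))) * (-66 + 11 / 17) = -4444 / 153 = -29.05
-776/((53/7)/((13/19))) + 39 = -31343/1007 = -31.13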